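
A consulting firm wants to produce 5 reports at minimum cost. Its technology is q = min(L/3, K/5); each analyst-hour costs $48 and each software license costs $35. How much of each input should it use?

With a fixed-proportions technology, the cost-minimizing bundle uses no slack in either input: L/3 = K/5 = q.
So L = 3·5 = 15 and K = 5·5 = 25.

L* = 15, K* = 25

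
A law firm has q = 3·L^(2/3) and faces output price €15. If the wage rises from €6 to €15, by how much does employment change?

From P·MP_L = w with MP_L = 2·L^(-1/3), the labor demand is L(w) = (30/w)^(3).
At w = 6: L = 125. At w = 15: L = 8.
ΔL = 8 − 125 = -117.

ΔL = -117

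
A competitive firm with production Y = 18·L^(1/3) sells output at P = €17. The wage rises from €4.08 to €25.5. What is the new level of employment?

From P·MP_L = w with MP_L = 6·L^(-2/3), the labor demand is L(w) = (102/w)^(3/2).
At w = 4.08: L = 125. At w = 25.5: L = 8.

L* = 8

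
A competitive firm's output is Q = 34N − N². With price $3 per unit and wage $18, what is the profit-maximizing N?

The marginal product of N is MP_N = 34 − 2N.
A price-taking firm hires until the value of the marginal product equals the wage: P·MP_N = w, so 3·(34 − 2N) = 18.
Then 34 − 2N = 6, giving N = 14.

N* = 14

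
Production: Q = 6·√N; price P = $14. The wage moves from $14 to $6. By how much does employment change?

From P·MP_N = w with MP_N = 3·N^(-1/2), the labor demand is N(w) = (42/w)^(2).
At w = 14: N = 9. At w = 6: N = 49.
ΔN = 49 − 9 = 40.

ΔN = 40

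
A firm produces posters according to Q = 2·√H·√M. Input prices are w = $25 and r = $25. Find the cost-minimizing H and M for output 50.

Cost minimization requires the marginal rate of technical substitution to equal the input-price ratio: MP_H/MP_M = w/r.
Here MP_H/MP_M = (1/2)·(M/H)/(1/2) = (M/H). Setting this equal to 25/25 = 1 gives M = H.
Substituting into Q = 50: 2·H^(1/2)·(H)^(1/2) = 50.
Solving, H = 25 and M = 25.

H* = 25, M* = 25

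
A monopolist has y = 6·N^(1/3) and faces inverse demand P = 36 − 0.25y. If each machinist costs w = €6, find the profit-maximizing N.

Marginal revenue from the inverse demand is MR = 36 − 0.5y.
The marginal product is MP_N = 2·N^(-2/3).
A monopolist hires until marginal revenue product equals the wage: MR·MP_N = w.
At N, y = 6·N^(1/3). Substituting and solving: (36 − 3·N^(1/3))·2·N^(-2/3) = 6 gives N = 27.

N* = 27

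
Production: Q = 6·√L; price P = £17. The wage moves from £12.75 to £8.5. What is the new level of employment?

From P·MP_L = w with MP_L = 3·L^(-1/2), the labor demand is L(w) = (51/w)^(2).
At w = 12.75: L = 16. At w = 8.5: L = 36.

L* = 36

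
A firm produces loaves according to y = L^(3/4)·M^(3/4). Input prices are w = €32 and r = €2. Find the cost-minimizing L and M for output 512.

Cost minimization requires the marginal rate of technical substitution to equal the input-price ratio: MP_L/MP_M = w/r.
Here MP_L/MP_M = (3/4)·(M/L)/(3/4) = (M/L). Setting this equal to 32/2 = 16 gives M = 16L.
Substituting into y = 512: L^(3/4)·(16L)^(3/4) = 512.
Solving, L = 16 and M = 256.

L* = 16, M* = 256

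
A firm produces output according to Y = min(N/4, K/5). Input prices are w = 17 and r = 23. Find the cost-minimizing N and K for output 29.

N* = 116, K* = 145

With a fixed-proportions technology, the cost-minimizing bundle uses no slack in either input: N/4 = K/5 = Y.
So N = 4·29 = 116 and K = 5·29 = 145.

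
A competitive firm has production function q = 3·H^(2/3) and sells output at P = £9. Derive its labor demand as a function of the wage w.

MP_H = (2/3)·3·H^(-1/3) = 2·H^(-1/3).
Setting P·MP_H = w: 18·H^(-1/3) = w.
Solving for H: H^(-1/3) = w/18, so H = (18/w)^(3).

H(w) = 5832/w³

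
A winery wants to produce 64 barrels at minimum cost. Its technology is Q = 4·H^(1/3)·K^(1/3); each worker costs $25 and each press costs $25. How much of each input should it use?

Cost minimization requires the marginal rate of technical substitution to equal the input-price ratio: MP_H/MP_K = w/r.
Here MP_H/MP_K = (1/3)·(K/H)/(1/3) = (K/H). Setting this equal to 25/25 = 1 gives K = H.
Substituting into Q = 64: 4·H^(1/3)·(H)^(1/3) = 64.
Solving, H = 64 and K = 64.

H* = 64, K* = 64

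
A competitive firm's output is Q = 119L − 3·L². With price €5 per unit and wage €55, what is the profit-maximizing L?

L* = 18

The marginal product of L is MP_L = 119 − 6L.
A price-taking firm hires until the value of the marginal product equals the wage: P·MP_L = w, so 5·(119 − 6L) = 55.
Then 119 − 6L = 11, giving L = 18.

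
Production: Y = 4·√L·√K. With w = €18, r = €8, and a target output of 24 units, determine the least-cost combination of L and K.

Cost minimization requires the marginal rate of technical substitution to equal the input-price ratio: MP_L/MP_K = w/r.
Here MP_L/MP_K = (1/2)·(K/L)/(1/2) = (K/L). Setting this equal to 18/8 = 2.25 gives K = 2.25L.
Substituting into Y = 24: 4·L^(1/2)·(2.25L)^(1/2) = 24.
Solving, L = 4 and K = 9.

L* = 4, K* = 9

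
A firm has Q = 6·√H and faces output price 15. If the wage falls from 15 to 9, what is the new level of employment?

H* = 25

From P·MP_H = w with MP_H = 3·H^(-1/2), the labor demand is H(w) = (45/w)^(2).
At w = 15: H = 9. At w = 9: H = 25.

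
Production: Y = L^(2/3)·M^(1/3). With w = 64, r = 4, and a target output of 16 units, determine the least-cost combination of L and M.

Cost minimization requires the marginal rate of technical substitution to equal the input-price ratio: MP_L/MP_M = w/r.
Here MP_L/MP_M = (2/3)·(M/L)/(1/3) = 2·(M/L). Setting this equal to 64/4 = 16 gives M = 8L.
Substituting into Y = 16: L^(2/3)·(8L)^(1/3) = 16.
Solving, L = 8 and M = 64.

L* = 8, M* = 64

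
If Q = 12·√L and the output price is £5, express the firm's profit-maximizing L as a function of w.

MP_L = (1/2)·12·L^(-1/2) = 6·L^(-1/2).
Setting P·MP_L = w: 30·L^(-1/2) = w.
Solving for L: L^(-1/2) = w/30, so L = (30/w)^(2).

L(w) = 900/w²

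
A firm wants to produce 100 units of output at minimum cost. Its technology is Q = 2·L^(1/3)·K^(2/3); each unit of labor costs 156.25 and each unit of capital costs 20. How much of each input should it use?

Cost minimization requires the marginal rate of technical substitution to equal the input-price ratio: MP_L/MP_K = w/r.
Here MP_L/MP_K = (1/3)·(K/L)/(2/3) = 0.5·(K/L). Setting this equal to 156.25/20 = 7.8125 gives K = 15.625L.
Substituting into Q = 100: 2·L^(1/3)·(15.625L)^(2/3) = 100.
Solving, L = 8 and K = 125.

L* = 8, K* = 125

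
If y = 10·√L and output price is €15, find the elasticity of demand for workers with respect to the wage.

MP_L = (1/2)·10·L^(-1/2), so P·MP_L = w gives 75·L^(-1/2) = w.
Solving, L(w) = (75/w)^(2). This is a constant-elasticity form: L ∝ w^(−2), so ε = −2.

ε = -2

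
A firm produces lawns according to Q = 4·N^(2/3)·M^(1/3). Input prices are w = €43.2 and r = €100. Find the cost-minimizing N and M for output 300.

N* = 125, M* = 27

Cost minimization requires the marginal rate of technical substitution to equal the input-price ratio: MP_N/MP_M = w/r.
Here MP_N/MP_M = (2/3)·(M/N)/(1/3) = 2·(M/N). Setting this equal to 43.2/100 = 0.432 gives M = 0.216N.
Substituting into Q = 300: 4·N^(2/3)·(0.216N)^(1/3) = 300.
Solving, N = 125 and M = 27.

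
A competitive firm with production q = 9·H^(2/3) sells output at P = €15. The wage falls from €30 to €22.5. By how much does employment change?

From P·MP_H = w with MP_H = 6·H^(-1/3), the labor demand is H(w) = (90/w)^(3).
At w = 30: H = 27. At w = 22.5: H = 64.
ΔH = 64 − 27 = 37.

ΔH = 37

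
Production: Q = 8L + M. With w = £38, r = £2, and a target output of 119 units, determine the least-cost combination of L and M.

The inputs are perfect substitutes, so the firm uses whichever has the lower cost per unit of output.
Cost per unit of output via L is 4.75; via M it is 2. M is cheaper.
Producing Q = 119 with M alone: L = 0, M = 119.

L* = 0, M* = 119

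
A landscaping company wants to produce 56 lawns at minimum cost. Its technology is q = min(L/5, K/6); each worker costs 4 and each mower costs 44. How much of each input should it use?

L* = 280, K* = 336

With a fixed-proportions technology, the cost-minimizing bundle uses no slack in either input: L/5 = K/6 = q.
So L = 5·56 = 280 and K = 6·56 = 336.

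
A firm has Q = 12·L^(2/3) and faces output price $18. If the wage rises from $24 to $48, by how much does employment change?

From P·MP_L = w with MP_L = 8·L^(-1/3), the labor demand is L(w) = (144/w)^(3).
At w = 24: L = 216. At w = 48: L = 27.
ΔL = 27 − 216 = -189.

ΔL = -189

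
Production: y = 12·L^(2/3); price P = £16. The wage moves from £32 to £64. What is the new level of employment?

From P·MP_L = w with MP_L = 8·L^(-1/3), the labor demand is L(w) = (128/w)^(3).
At w = 32: L = 64. At w = 64: L = 8.

L* = 8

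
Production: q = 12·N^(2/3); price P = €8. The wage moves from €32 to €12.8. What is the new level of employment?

From P·MP_N = w with MP_N = 8·N^(-1/3), the labor demand is N(w) = (64/w)^(3).
At w = 32: N = 8. At w = 12.8: N = 125.

N* = 125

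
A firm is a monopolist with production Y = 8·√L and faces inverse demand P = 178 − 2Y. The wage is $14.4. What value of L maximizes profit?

Marginal revenue from the inverse demand is MR = 178 − 4Y.
The marginal product is MP_L = 4·L^(-1/2).
A monopolist hires until marginal revenue product equals the wage: MR·MP_L = w.
At L, Y = 8·√L. Substituting and solving: (178 − 32·√L)·4·L^(-1/2) = 14.4 gives L = 25.

L* = 25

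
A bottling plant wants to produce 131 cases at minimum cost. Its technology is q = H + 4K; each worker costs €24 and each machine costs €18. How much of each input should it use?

The inputs are perfect substitutes, so the firm uses whichever has the lower cost per unit of output.
Cost per unit of output via H is 24; via K it is 4.5. K is cheaper.
Producing q = 131 with K alone: H = 0, K = 32.75.

H* = 0, K* = 32.75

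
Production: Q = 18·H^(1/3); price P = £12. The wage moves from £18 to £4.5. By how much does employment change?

From P·MP_H = w with MP_H = 6·H^(-2/3), the labor demand is H(w) = (72/w)^(3/2).
At w = 18: H = 8. At w = 4.5: H = 64.
ΔH = 64 − 8 = 56.

ΔH = 56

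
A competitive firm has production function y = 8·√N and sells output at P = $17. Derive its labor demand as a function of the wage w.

N(w) = 4624/w²

MP_N = (1/2)·8·N^(-1/2) = 4·N^(-1/2).
Setting P·MP_N = w: 68·N^(-1/2) = w.
Solving for N: N^(-1/2) = w/68, so N = (68/w)^(2).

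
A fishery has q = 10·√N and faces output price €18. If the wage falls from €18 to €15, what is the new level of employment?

From P·MP_N = w with MP_N = 5·N^(-1/2), the labor demand is N(w) = (90/w)^(2).
At w = 18: N = 25. At w = 15: N = 36.

N* = 36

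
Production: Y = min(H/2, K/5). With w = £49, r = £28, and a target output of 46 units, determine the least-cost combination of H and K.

H* = 92, K* = 230

With a fixed-proportions technology, the cost-minimizing bundle uses no slack in either input: H/2 = K/5 = Y.
So H = 2·46 = 92 and K = 5·46 = 230.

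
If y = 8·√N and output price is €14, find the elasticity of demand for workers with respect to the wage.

ε = -2

MP_N = (1/2)·8·N^(-1/2), so P·MP_N = w gives 56·N^(-1/2) = w.
Solving, N(w) = (56/w)^(2). This is a constant-elasticity form: N ∝ w^(−2), so ε = −2.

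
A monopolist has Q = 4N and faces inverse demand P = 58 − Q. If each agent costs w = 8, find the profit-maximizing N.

Marginal revenue from the inverse demand is MR = 58 − 2Q.
The marginal product is MP_N = 4.
A monopolist hires until marginal revenue product equals the wage: MR·MP_N = w.
(58 − 8N)·4 = 8, so N = 7.

N* = 7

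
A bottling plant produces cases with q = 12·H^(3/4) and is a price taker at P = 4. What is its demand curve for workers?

H(w) = 1679616/w^(4)

MP_H = (3/4)·12·H^(-1/4) = 9·H^(-1/4).
Setting P·MP_H = w: 36·H^(-1/4) = w.
Solving for H: H^(-1/4) = w/36, so H = (36/w)^(4).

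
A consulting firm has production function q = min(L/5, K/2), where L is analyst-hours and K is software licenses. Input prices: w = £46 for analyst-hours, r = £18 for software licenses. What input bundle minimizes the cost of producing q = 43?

L* = 215, K* = 86

With a fixed-proportions technology, the cost-minimizing bundle uses no slack in either input: L/5 = K/2 = q.
So L = 5·43 = 215 and K = 2·43 = 86.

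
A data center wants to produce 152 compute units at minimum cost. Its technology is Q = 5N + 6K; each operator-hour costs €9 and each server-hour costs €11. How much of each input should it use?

N* = 30.4, K* = 0

The inputs are perfect substitutes, so the firm uses whichever has the lower cost per unit of output.
Cost per unit of output via N is w/5 = 1.8; via K it is r/6 = 11/6. N is cheaper.
Producing Q = 152 with N alone: N = 30.4, K = 0.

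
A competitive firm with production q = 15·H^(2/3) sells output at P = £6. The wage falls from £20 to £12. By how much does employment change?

ΔH = 98

From P·MP_H = w with MP_H = 10·H^(-1/3), the labor demand is H(w) = (60/w)^(3).
At w = 20: H = 27. At w = 12: H = 125.
ΔH = 125 − 27 = 98.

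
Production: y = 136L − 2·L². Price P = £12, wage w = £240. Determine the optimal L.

The marginal product of L is MP_L = 136 − 4L.
A price-taking firm hires until the value of the marginal product equals the wage: P·MP_L = w, so 12·(136 − 4L) = 240.
Then 136 − 4L = 20, giving L = 29.

L* = 29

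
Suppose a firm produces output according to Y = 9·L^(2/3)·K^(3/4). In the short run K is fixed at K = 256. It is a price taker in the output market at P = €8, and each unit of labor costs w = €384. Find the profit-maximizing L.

L* = 512

With K = 256, MP_L = (2/3)·9·L^(-1/3)·256^(3/4) = 384·L^(-1/3).
Profit maximization for a price taker requires P·MP_L = w: 8·384·L^(-1/3) = 384.
So L^(-1/3) = 0.125, which gives L = 512.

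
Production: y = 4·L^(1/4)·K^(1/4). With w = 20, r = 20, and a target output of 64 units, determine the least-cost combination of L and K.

Cost minimization requires the marginal rate of technical substitution to equal the input-price ratio: MP_L/MP_K = w/r.
Here MP_L/MP_K = (1/4)·(K/L)/(1/4) = (K/L). Setting this equal to 20/20 = 1 gives K = L.
Substituting into y = 64: 4·L^(1/4)·(L)^(1/4) = 64.
Solving, L = 256 and K = 256.

L* = 256, K* = 256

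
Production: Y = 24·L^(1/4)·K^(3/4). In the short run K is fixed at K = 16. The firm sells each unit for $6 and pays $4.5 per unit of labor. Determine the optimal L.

L* = 256

With K = 16, MP_L = (1/4)·24·L^(-3/4)·16^(3/4) = 48·L^(-3/4).
Profit maximization for a price taker requires P·MP_L = w: 6·48·L^(-3/4) = 4.5.
So L^(-3/4) = 0.015625, which gives L = 256.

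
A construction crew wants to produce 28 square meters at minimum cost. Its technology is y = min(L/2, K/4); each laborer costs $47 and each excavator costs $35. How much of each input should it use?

L* = 56, K* = 112

With a fixed-proportions technology, the cost-minimizing bundle uses no slack in either input: L/2 = K/4 = y.
So L = 2·28 = 56 and K = 4·28 = 112.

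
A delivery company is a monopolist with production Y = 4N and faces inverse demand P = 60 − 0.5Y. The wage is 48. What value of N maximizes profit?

N* = 12

Marginal revenue from the inverse demand is MR = 60 − Y.
The marginal product is MP_N = 4.
A monopolist hires until marginal revenue product equals the wage: MR·MP_N = w.
(60 − 4N)·4 = 48, so N = 12.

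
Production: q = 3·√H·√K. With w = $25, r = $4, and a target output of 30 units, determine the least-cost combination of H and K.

Cost minimization requires the marginal rate of technical substitution to equal the input-price ratio: MP_H/MP_K = w/r.
Here MP_H/MP_K = (1/2)·(K/H)/(1/2) = (K/H). Setting this equal to 25/4 = 6.25 gives K = 6.25H.
Substituting into q = 30: 3·H^(1/2)·(6.25H)^(1/2) = 30.
Solving, H = 4 and K = 25.

H* = 4, K* = 25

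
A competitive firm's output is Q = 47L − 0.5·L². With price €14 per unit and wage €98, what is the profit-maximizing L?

L* = 40

The marginal product of L is MP_L = 47 − L.
A price-taking firm hires until the value of the marginal product equals the wage: P·MP_L = w, so 14·(47 − L) = 98.
Then 47 − L = 7, giving L = 40.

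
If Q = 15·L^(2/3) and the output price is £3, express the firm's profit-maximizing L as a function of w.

MP_L = (2/3)·15·L^(-1/3) = 10·L^(-1/3).
Setting P·MP_L = w: 30·L^(-1/3) = w.
Solving for L: L^(-1/3) = w/30, so L = (30/w)^(3).

L(w) = 27000/w³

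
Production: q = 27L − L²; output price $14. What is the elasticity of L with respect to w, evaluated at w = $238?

From P·MP_L = w with MP_L = 27 − 2L, labor demand is L(w) = (27 − w/14)/2.
dL/dw = −1/(28) = -1/28.
At w = 238, L = 5, so ε = (dL/dw)·(w/L) = (-1/28)·(238/5) = -1.7.

ε = -1.7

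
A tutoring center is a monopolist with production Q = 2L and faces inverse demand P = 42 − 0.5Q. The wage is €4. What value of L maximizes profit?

L* = 20

Marginal revenue from the inverse demand is MR = 42 − Q.
The marginal product is MP_L = 2.
A monopolist hires until marginal revenue product equals the wage: MR·MP_L = w.
(42 − 2L)·2 = 4, so L = 20.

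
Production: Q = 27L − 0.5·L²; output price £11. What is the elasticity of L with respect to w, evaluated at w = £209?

From P·MP_L = w with MP_L = 27 − L, labor demand is L(w) = 27 − w/11.
dL/dw = −1/(11) = -1/11.
At w = 209, L = 8, so ε = (dL/dw)·(w/L) = (-1/11)·(209/8) = -2.375.

ε = -2.375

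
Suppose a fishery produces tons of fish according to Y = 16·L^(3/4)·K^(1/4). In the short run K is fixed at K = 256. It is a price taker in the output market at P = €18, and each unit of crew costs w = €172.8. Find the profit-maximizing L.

L* = 625

With K = 256, MP_L = (3/4)·16·L^(-1/4)·256^(1/4) = 48·L^(-1/4).
Profit maximization for a price taker requires P·MP_L = w: 18·48·L^(-1/4) = 172.8.
So L^(-1/4) = 0.2, which gives L = 625.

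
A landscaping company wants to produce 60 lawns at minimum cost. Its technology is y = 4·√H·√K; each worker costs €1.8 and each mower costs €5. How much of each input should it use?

Cost minimization requires the marginal rate of technical substitution to equal the input-price ratio: MP_H/MP_K = w/r.
Here MP_H/MP_K = (1/2)·(K/H)/(1/2) = (K/H). Setting this equal to 1.8/5 = 0.36 gives K = 0.36H.
Substituting into y = 60: 4·H^(1/2)·(0.36H)^(1/2) = 60.
Solving, H = 25 and K = 9.

H* = 25, K* = 9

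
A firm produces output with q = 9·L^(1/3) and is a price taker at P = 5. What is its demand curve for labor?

MP_L = (1/3)·9·L^(-2/3) = 3·L^(-2/3).
Setting P·MP_L = w: 15·L^(-2/3) = w.
Solving for L: L^(-2/3) = w/15, so L = (15/w)^(3/2).

L(w) = (15/w)^(3/2)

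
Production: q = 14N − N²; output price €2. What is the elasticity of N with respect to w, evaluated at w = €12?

ε = -0.75

From P·MP_N = w with MP_N = 14 − 2N, labor demand is N(w) = (14 − w/2)/2.
dN/dw = −1/(4) = -0.25.
At w = 12, N = 4, so ε = (dN/dw)·(w/N) = (-0.25)·(12/4) = -0.75.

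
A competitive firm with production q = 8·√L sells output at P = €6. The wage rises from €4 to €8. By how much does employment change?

ΔL = -27

From P·MP_L = w with MP_L = 4·L^(-1/2), the labor demand is L(w) = (24/w)^(2).
At w = 4: L = 36. At w = 8: L = 9.
ΔL = 9 − 36 = -27.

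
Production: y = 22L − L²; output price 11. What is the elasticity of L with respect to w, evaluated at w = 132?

From P·MP_L = w with MP_L = 22 − 2L, labor demand is L(w) = (22 − w/11)/2.
dL/dw = −1/(22) = -1/22.
At w = 132, L = 5, so ε = (dL/dw)·(w/L) = (-1/22)·(132/5) = -1.2.

ε = -1.2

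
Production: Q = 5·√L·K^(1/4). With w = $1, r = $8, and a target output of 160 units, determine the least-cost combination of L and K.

Cost minimization requires the marginal rate of technical substitution to equal the input-price ratio: MP_L/MP_K = w/r.
Here MP_L/MP_K = (1/2)·(K/L)/(1/4) = 2·(K/L). Setting this equal to 1/8 = 0.125 gives K = 0.0625L.
Substituting into Q = 160: 5·L^(1/2)·(0.0625L)^(1/4) = 160.
Solving, L = 256 and K = 16.

L* = 256, K* = 16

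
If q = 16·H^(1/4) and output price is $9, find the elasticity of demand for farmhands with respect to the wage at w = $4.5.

MP_H = (1/4)·16·H^(-3/4), so P·MP_H = w gives 36·H^(-3/4) = w.
Solving, H(w) = (36/w)^(4/3). This is a constant-elasticity form: H ∝ w^(−4/3), so ε = −4/3.

ε = -4/3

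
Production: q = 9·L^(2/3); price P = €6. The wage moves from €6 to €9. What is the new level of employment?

From P·MP_L = w with MP_L = 6·L^(-1/3), the labor demand is L(w) = (36/w)^(3).
At w = 6: L = 216. At w = 9: L = 64.

L* = 64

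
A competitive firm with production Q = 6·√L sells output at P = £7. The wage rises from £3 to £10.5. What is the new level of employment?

From P·MP_L = w with MP_L = 3·L^(-1/2), the labor demand is L(w) = (21/w)^(2).
At w = 3: L = 49. At w = 10.5: L = 4.

L* = 4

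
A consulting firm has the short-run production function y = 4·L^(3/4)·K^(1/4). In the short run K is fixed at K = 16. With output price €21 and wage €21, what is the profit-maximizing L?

With K = 16, MP_L = (3/4)·4·L^(-1/4)·16^(1/4) = 6·L^(-1/4).
Profit maximization for a price taker requires P·MP_L = w: 21·6·L^(-1/4) = 21.
So L^(-1/4) = 1/6, which gives L = 1296.

L* = 1296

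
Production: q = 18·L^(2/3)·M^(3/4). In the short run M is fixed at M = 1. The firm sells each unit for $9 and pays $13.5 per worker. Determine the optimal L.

L* = 512

With M = 1, MP_L = (2/3)·18·L^(-1/3)·1^(3/4) = 12·L^(-1/3).
Profit maximization for a price taker requires P·MP_L = w: 9·12·L^(-1/3) = 13.5.
So L^(-1/3) = 0.125, which gives L = 512.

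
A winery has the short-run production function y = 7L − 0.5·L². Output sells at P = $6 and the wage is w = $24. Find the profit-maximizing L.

The marginal product of L is MP_L = 7 − L.
A price-taking firm hires until the value of the marginal product equals the wage: P·MP_L = w, so 6·(7 − L) = 24.
Then 7 − L = 4, giving L = 3.

L* = 3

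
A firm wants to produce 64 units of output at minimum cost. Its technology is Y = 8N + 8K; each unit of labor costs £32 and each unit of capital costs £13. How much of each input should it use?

N* = 0, K* = 8

The inputs are perfect substitutes, so the firm uses whichever has the lower cost per unit of output.
Cost per unit of output via N is w/8 = 4; via K it is r/8 = 1.625. K is cheaper.
Producing Y = 64 with K alone: N = 0, K = 8.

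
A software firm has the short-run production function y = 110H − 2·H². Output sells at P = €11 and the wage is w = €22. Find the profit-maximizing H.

The marginal product of H is MP_H = 110 − 4H.
A price-taking firm hires until the value of the marginal product equals the wage: P·MP_H = w, so 11·(110 − 4H) = 22.
Then 110 − 4H = 2, giving H = 27.

H* = 27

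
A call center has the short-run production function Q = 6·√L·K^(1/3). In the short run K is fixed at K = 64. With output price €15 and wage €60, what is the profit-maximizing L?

L* = 9

With K = 64, MP_L = (1/2)·6·L^(-1/2)·64^(1/3) = 12·L^(-1/2).
Profit maximization for a price taker requires P·MP_L = w: 15·12·L^(-1/2) = 60.
So L^(-1/2) = 1/3, which gives L = 9.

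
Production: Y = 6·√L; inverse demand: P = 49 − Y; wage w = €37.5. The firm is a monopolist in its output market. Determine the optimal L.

L* = 4

Marginal revenue from the inverse demand is MR = 49 − 2Y.
The marginal product is MP_L = 3·L^(-1/2).
A monopolist hires until marginal revenue product equals the wage: MR·MP_L = w.
At L, Y = 6·√L. Substituting and solving: (49 − 12·√L)·3·L^(-1/2) = 37.5 gives L = 4.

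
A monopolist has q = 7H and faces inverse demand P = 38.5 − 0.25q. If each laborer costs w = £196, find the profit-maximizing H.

Marginal revenue from the inverse demand is MR = 38.5 − 0.5q.
The marginal product is MP_H = 7.
A monopolist hires until marginal revenue product equals the wage: MR·MP_H = w.
(38.5 − 3.5H)·7 = 196, so H = 3.

H* = 3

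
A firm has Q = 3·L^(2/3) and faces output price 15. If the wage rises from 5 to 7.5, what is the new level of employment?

L* = 64

From P·MP_L = w with MP_L = 2·L^(-1/3), the labor demand is L(w) = (30/w)^(3).
At w = 5: L = 216. At w = 7.5: L = 64.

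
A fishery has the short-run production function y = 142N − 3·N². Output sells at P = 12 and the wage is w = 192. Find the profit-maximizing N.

The marginal product of N is MP_N = 142 − 6N.
A price-taking firm hires until the value of the marginal product equals the wage: P·MP_N = w, so 12·(142 − 6N) = 192.
Then 142 − 6N = 16, giving N = 21.

N* = 21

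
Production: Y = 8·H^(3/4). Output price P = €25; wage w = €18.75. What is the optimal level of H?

H* = 4096

MP_H = (3/4)·8·H^(-1/4) = 6·H^(-1/4).
Profit maximization for a price taker requires P·MP_H = w: 25·6·H^(-1/4) = 18.75.
So H^(-1/4) = 0.125, which gives H = 4096.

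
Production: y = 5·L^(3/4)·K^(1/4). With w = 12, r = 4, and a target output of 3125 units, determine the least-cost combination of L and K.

Cost minimization requires the marginal rate of technical substitution to equal the input-price ratio: MP_L/MP_K = w/r.
Here MP_L/MP_K = (3/4)·(K/L)/(1/4) = 3·(K/L). Setting this equal to 12/4 = 3 gives K = L.
Substituting into y = 3125: 5·L^(3/4)·(L)^(1/4) = 3125.
Solving, L = 625 and K = 625.

L* = 625, K* = 625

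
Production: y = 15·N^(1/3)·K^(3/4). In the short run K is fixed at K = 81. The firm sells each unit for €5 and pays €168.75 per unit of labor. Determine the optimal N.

With K = 81, MP_N = (1/3)·15·N^(-2/3)·81^(3/4) = 135·N^(-2/3).
Profit maximization for a price taker requires P·MP_N = w: 5·135·N^(-2/3) = 168.75.
So N^(-2/3) = 0.25, which gives N = 8.

N* = 8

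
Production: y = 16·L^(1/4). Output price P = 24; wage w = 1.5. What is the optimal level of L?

MP_L = (1/4)·16·L^(-3/4) = 4·L^(-3/4).
Profit maximization for a price taker requires P·MP_L = w: 24·4·L^(-3/4) = 1.5.
So L^(-3/4) = 0.015625, which gives L = 256.

L* = 256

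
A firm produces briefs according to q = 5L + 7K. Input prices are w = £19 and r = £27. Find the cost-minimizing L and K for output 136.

L* = 27.2, K* = 0

The inputs are perfect substitutes, so the firm uses whichever has the lower cost per unit of output.
Cost per unit of output via L is w/5 = 3.8; via K it is r/7 = 27/7. L is cheaper.
Producing q = 136 with L alone: L = 27.2, K = 0.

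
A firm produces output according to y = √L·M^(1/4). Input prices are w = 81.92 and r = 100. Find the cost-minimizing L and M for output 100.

Cost minimization requires the marginal rate of technical substitution to equal the input-price ratio: MP_L/MP_M = w/r.
Here MP_L/MP_M = (1/2)·(M/L)/(1/4) = 2·(M/L). Setting this equal to 81.92/100 = 0.8192 gives M = 0.4096L.
Substituting into y = 100: L^(1/2)·(0.4096L)^(1/4) = 100.
Solving, L = 625 and M = 256.

L* = 625, M* = 256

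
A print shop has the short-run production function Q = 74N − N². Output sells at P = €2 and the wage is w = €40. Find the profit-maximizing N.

The marginal product of N is MP_N = 74 − 2N.
A price-taking firm hires until the value of the marginal product equals the wage: P·MP_N = w, so 2·(74 − 2N) = 40.
Then 74 − 2N = 20, giving N = 27.

N* = 27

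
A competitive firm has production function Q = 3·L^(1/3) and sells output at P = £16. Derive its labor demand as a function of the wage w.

L(w) = (16/w)^(3/2)

MP_L = (1/3)·3·L^(-2/3) = L^(-2/3).
Setting P·MP_L = w: 16·L^(-2/3) = w.
Solving for L: L^(-2/3) = w/16, so L = (16/w)^(3/2).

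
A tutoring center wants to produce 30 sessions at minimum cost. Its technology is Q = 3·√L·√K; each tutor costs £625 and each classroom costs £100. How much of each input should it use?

Cost minimization requires the marginal rate of technical substitution to equal the input-price ratio: MP_L/MP_K = w/r.
Here MP_L/MP_K = (1/2)·(K/L)/(1/2) = (K/L). Setting this equal to 625/100 = 6.25 gives K = 6.25L.
Substituting into Q = 30: 3·L^(1/2)·(6.25L)^(1/2) = 30.
Solving, L = 4 and K = 25.

L* = 4, K* = 25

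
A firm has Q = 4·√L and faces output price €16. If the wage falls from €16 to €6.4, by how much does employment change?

From P·MP_L = w with MP_L = 2·L^(-1/2), the labor demand is L(w) = (32/w)^(2).
At w = 16: L = 4. At w = 6.4: L = 25.
ΔL = 25 − 4 = 21.

ΔL = 21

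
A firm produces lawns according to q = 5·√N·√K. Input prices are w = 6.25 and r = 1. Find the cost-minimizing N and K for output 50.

Cost minimization requires the marginal rate of technical substitution to equal the input-price ratio: MP_N/MP_K = w/r.
Here MP_N/MP_K = (1/2)·(K/N)/(1/2) = (K/N). Setting this equal to 6.25/1 = 6.25 gives K = 6.25N.
Substituting into q = 50: 5·N^(1/2)·(6.25N)^(1/2) = 50.
Solving, N = 4 and K = 25.

N* = 4, K* = 25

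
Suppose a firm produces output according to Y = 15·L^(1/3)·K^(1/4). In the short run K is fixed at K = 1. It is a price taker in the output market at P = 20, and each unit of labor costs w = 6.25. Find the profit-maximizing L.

L* = 64

With K = 1, MP_L = (1/3)·15·L^(-2/3)·1^(1/4) = 5·L^(-2/3).
Profit maximization for a price taker requires P·MP_L = w: 20·5·L^(-2/3) = 6.25.
So L^(-2/3) = 0.0625, which gives L = 64.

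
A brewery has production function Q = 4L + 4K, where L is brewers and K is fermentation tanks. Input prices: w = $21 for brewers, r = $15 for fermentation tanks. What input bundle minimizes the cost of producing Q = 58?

The inputs are perfect substitutes, so the firm uses whichever has the lower cost per unit of output.
Cost per unit of output via L is w/4 = 5.25; via K it is r/4 = 3.75. K is cheaper.
Producing Q = 58 with K alone: L = 0, K = 14.5.

L* = 0, K* = 14.5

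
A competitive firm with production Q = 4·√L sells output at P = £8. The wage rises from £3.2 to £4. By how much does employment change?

From P·MP_L = w with MP_L = 2·L^(-1/2), the labor demand is L(w) = (16/w)^(2).
At w = 3.2: L = 25. At w = 4: L = 16.
ΔL = 16 − 25 = -9.

ΔL = -9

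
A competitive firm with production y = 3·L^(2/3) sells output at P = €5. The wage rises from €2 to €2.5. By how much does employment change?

ΔL = -61

From P·MP_L = w with MP_L = 2·L^(-1/3), the labor demand is L(w) = (10/w)^(3).
At w = 2: L = 125. At w = 2.5: L = 64.
ΔL = 64 − 125 = -61.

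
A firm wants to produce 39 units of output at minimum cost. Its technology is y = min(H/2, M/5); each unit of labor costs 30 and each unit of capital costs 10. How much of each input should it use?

H* = 78, M* = 195

With a fixed-proportions technology, the cost-minimizing bundle uses no slack in either input: H/2 = M/5 = y.
So H = 2·39 = 78 and M = 5·39 = 195.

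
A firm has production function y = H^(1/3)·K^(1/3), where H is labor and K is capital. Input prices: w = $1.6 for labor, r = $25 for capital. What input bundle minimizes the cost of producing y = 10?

Cost minimization requires the marginal rate of technical substitution to equal the input-price ratio: MP_H/MP_K = w/r.
Here MP_H/MP_K = (1/3)·(K/H)/(1/3) = (K/H). Setting this equal to 1.6/25 = 0.064 gives K = 0.064H.
Substituting into y = 10: H^(1/3)·(0.064H)^(1/3) = 10.
Solving, H = 125 and K = 8.

H* = 125, K* = 8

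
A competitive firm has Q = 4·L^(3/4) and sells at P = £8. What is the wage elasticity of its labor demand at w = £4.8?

ε = -4

MP_L = (3/4)·4·L^(-1/4), so P·MP_L = w gives 24·L^(-1/4) = w.
Solving, L(w) = (24/w)^(4). This is a constant-elasticity form: L ∝ w^(−4), so ε = −4.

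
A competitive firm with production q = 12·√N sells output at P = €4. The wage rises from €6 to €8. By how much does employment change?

ΔN = -7

From P·MP_N = w with MP_N = 6·N^(-1/2), the labor demand is N(w) = (24/w)^(2).
At w = 6: N = 16. At w = 8: N = 9.
ΔN = 9 − 16 = -7.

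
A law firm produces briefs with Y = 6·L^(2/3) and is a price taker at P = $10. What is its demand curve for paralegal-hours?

MP_L = (2/3)·6·L^(-1/3) = 4·L^(-1/3).
Setting P·MP_L = w: 40·L^(-1/3) = w.
Solving for L: L^(-1/3) = w/40, so L = (40/w)^(3).

L(w) = 64000/w³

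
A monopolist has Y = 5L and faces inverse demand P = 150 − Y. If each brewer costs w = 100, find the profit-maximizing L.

L* = 13

Marginal revenue from the inverse demand is MR = 150 − 2Y.
The marginal product is MP_L = 5.
A monopolist hires until marginal revenue product equals the wage: MR·MP_L = w.
(150 − 10L)·5 = 100, so L = 13.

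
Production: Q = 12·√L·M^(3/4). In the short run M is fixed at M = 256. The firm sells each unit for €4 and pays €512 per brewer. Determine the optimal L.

L* = 9

With M = 256, MP_L = (1/2)·12·L^(-1/2)·256^(3/4) = 384·L^(-1/2).
Profit maximization for a price taker requires P·MP_L = w: 4·384·L^(-1/2) = 512.
So L^(-1/2) = 1/3, which gives L = 9.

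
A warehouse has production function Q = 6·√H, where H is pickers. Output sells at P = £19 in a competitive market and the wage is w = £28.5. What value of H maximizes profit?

H* = 4

MP_H = (1/2)·6·H^(-1/2) = 3·H^(-1/2).
Profit maximization for a price taker requires P·MP_H = w: 19·3·H^(-1/2) = 28.5.
So H^(-1/2) = 0.5, which gives H = 4.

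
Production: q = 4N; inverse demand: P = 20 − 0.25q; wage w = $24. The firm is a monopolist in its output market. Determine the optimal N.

Marginal revenue from the inverse demand is MR = 20 − 0.5q.
The marginal product is MP_N = 4.
A monopolist hires until marginal revenue product equals the wage: MR·MP_N = w.
(20 − 2N)·4 = 24, so N = 7.

N* = 7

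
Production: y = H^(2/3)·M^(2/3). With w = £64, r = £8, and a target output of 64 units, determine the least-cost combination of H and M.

Cost minimization requires the marginal rate of technical substitution to equal the input-price ratio: MP_H/MP_M = w/r.
Here MP_H/MP_M = (2/3)·(M/H)/(2/3) = (M/H). Setting this equal to 64/8 = 8 gives M = 8H.
Substituting into y = 64: H^(2/3)·(8H)^(2/3) = 64.
Solving, H = 8 and M = 64.

H* = 8, M* = 64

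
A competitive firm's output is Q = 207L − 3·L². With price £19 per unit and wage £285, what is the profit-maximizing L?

The marginal product of L is MP_L = 207 − 6L.
A price-taking firm hires until the value of the marginal product equals the wage: P·MP_L = w, so 19·(207 − 6L) = 285.
Then 207 − 6L = 15, giving L = 32.

L* = 32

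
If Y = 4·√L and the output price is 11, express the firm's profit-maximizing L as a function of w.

MP_L = (1/2)·4·L^(-1/2) = 2·L^(-1/2).
Setting P·MP_L = w: 22·L^(-1/2) = w.
Solving for L: L^(-1/2) = w/22, so L = (22/w)^(2).

L(w) = 484/w²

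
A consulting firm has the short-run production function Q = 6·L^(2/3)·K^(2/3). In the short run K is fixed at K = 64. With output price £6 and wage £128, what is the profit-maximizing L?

L* = 27

With K = 64, MP_L = (2/3)·6·L^(-1/3)·64^(2/3) = 64·L^(-1/3).
Profit maximization for a price taker requires P·MP_L = w: 6·64·L^(-1/3) = 128.
So L^(-1/3) = 1/3, which gives L = 27.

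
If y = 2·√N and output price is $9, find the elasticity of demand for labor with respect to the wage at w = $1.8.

ε = -2

MP_N = (1/2)·2·N^(-1/2), so P·MP_N = w gives 9·N^(-1/2) = w.
Solving, N(w) = (9/w)^(2). This is a constant-elasticity form: N ∝ w^(−2), so ε = −2.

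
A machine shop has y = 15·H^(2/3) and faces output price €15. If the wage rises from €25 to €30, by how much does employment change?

From P·MP_H = w with MP_H = 10·H^(-1/3), the labor demand is H(w) = (150/w)^(3).
At w = 25: H = 216. At w = 30: H = 125.
ΔH = 125 − 216 = -91.

ΔH = -91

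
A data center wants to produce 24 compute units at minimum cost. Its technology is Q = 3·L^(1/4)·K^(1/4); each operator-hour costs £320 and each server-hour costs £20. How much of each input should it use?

Cost minimization requires the marginal rate of technical substitution to equal the input-price ratio: MP_L/MP_K = w/r.
Here MP_L/MP_K = (1/4)·(K/L)/(1/4) = (K/L). Setting this equal to 320/20 = 16 gives K = 16L.
Substituting into Q = 24: 3·L^(1/4)·(16L)^(1/4) = 24.
Solving, L = 16 and K = 256.

L* = 16, K* = 256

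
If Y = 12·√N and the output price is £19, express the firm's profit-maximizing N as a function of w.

MP_N = (1/2)·12·N^(-1/2) = 6·N^(-1/2).
Setting P·MP_N = w: 114·N^(-1/2) = w.
Solving for N: N^(-1/2) = w/114, so N = (114/w)^(2).

N(w) = 12996/w²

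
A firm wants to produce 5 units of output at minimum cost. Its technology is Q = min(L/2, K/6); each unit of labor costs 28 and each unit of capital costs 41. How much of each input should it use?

With a fixed-proportions technology, the cost-minimizing bundle uses no slack in either input: L/2 = K/6 = Q.
So L = 2·5 = 10 and K = 6·5 = 30.

L* = 10, K* = 30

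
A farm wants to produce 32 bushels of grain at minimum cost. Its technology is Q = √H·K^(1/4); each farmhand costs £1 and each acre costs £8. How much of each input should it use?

H* = 256, K* = 16

Cost minimization requires the marginal rate of technical substitution to equal the input-price ratio: MP_H/MP_K = w/r.
Here MP_H/MP_K = (1/2)·(K/H)/(1/4) = 2·(K/H). Setting this equal to 1/8 = 0.125 gives K = 0.0625H.
Substituting into Q = 32: H^(1/2)·(0.0625H)^(1/4) = 32.
Solving, H = 256 and K = 16.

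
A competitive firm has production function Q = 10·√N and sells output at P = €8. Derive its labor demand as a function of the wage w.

MP_N = (1/2)·10·N^(-1/2) = 5·N^(-1/2).
Setting P·MP_N = w: 40·N^(-1/2) = w.
Solving for N: N^(-1/2) = w/40, so N = (40/w)^(2).

N(w) = 1600/w²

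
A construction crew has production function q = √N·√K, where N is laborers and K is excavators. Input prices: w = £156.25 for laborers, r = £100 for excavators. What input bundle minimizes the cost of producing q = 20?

N* = 16, K* = 25

Cost minimization requires the marginal rate of technical substitution to equal the input-price ratio: MP_N/MP_K = w/r.
Here MP_N/MP_K = (1/2)·(K/N)/(1/2) = (K/N). Setting this equal to 156.25/100 = 1.5625 gives K = 1.5625N.
Substituting into q = 20: N^(1/2)·(1.5625N)^(1/2) = 20.
Solving, N = 16 and K = 25.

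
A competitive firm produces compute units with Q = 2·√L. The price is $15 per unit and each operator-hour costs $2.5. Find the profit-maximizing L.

MP_L = (1/2)·2·L^(-1/2) = L^(-1/2).
Profit maximization for a price taker requires P·MP_L = w: 15·L^(-1/2) = 2.5.
So L^(-1/2) = 1/6, which gives L = 36.

L* = 36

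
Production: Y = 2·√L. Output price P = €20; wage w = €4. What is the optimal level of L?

MP_L = (1/2)·2·L^(-1/2) = L^(-1/2).
Profit maximization for a price taker requires P·MP_L = w: 20·L^(-1/2) = 4.
So L^(-1/2) = 0.2, which gives L = 25.

L* = 25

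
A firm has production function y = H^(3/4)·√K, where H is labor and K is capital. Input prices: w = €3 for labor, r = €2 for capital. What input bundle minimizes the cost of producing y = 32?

Cost minimization requires the marginal rate of technical substitution to equal the input-price ratio: MP_H/MP_K = w/r.
Here MP_H/MP_K = (3/4)·(K/H)/(1/2) = 1.5·(K/H). Setting this equal to 3/2 = 1.5 gives K = H.
Substituting into y = 32: H^(3/4)·(H)^(1/2) = 32.
Solving, H = 16 and K = 16.

H* = 16, K* = 16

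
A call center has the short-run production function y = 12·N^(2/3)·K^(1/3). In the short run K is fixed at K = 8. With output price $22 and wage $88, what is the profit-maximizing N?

N* = 64

With K = 8, MP_N = (2/3)·12·N^(-1/3)·8^(1/3) = 16·N^(-1/3).
Profit maximization for a price taker requires P·MP_N = w: 22·16·N^(-1/3) = 88.
So N^(-1/3) = 0.25, which gives N = 64.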